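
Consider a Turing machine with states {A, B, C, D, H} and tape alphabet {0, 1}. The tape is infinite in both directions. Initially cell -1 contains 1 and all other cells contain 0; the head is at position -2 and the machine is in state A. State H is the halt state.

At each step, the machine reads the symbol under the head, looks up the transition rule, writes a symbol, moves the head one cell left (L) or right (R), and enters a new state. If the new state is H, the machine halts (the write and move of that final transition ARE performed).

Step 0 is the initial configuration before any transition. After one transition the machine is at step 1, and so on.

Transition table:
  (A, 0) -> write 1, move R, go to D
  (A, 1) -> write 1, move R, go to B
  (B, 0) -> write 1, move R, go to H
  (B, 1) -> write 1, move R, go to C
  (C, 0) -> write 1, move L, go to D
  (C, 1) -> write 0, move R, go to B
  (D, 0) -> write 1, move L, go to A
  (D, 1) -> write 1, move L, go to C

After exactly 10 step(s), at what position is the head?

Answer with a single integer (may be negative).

Answer: -4

Derivation:
Step 1: in state A at pos -2, read 0 -> (A,0)->write 1,move R,goto D. Now: state=D, head=-1, tape[-3..0]=0110 (head:   ^)
Step 2: in state D at pos -1, read 1 -> (D,1)->write 1,move L,goto C. Now: state=C, head=-2, tape[-3..0]=0110 (head:  ^)
Step 3: in state C at pos -2, read 1 -> (C,1)->write 0,move R,goto B. Now: state=B, head=-1, tape[-3..0]=0010 (head:   ^)
Step 4: in state B at pos -1, read 1 -> (B,1)->write 1,move R,goto C. Now: state=C, head=0, tape[-3..1]=00100 (head:    ^)
Step 5: in state C at pos 0, read 0 -> (C,0)->write 1,move L,goto D. Now: state=D, head=-1, tape[-3..1]=00110 (head:   ^)
Step 6: in state D at pos -1, read 1 -> (D,1)->write 1,move L,goto C. Now: state=C, head=-2, tape[-3..1]=00110 (head:  ^)
Step 7: in state C at pos -2, read 0 -> (C,0)->write 1,move L,goto D. Now: state=D, head=-3, tape[-4..1]=001110 (head:  ^)
Step 8: in state D at pos -3, read 0 -> (D,0)->write 1,move L,goto A. Now: state=A, head=-4, tape[-5..1]=0011110 (head:  ^)
Step 9: in state A at pos -4, read 0 -> (A,0)->write 1,move R,goto D. Now: state=D, head=-3, tape[-5..1]=0111110 (head:   ^)
Step 10: in state D at pos -3, read 1 -> (D,1)->write 1,move L,goto C. Now: state=C, head=-4, tape[-5..1]=0111110 (head:  ^)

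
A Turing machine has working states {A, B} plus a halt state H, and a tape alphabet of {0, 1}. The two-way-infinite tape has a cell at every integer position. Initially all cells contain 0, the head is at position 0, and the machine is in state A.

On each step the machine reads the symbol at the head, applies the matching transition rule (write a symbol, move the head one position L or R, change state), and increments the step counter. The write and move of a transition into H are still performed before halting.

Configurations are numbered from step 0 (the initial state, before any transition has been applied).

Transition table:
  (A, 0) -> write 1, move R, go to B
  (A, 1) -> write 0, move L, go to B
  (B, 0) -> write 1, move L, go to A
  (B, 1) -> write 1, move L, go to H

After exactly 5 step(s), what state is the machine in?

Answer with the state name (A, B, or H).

Answer: B

Derivation:
Step 1: in state A at pos 0, read 0 -> (A,0)->write 1,move R,goto B. Now: state=B, head=1, tape[-1..2]=0100 (head:   ^)
Step 2: in state B at pos 1, read 0 -> (B,0)->write 1,move L,goto A. Now: state=A, head=0, tape[-1..2]=0110 (head:  ^)
Step 3: in state A at pos 0, read 1 -> (A,1)->write 0,move L,goto B. Now: state=B, head=-1, tape[-2..2]=00010 (head:  ^)
Step 4: in state B at pos -1, read 0 -> (B,0)->write 1,move L,goto A. Now: state=A, head=-2, tape[-3..2]=001010 (head:  ^)
Step 5: in state A at pos -2, read 0 -> (A,0)->write 1,move R,goto B. Now: state=B, head=-1, tape[-3..2]=011010 (head:   ^)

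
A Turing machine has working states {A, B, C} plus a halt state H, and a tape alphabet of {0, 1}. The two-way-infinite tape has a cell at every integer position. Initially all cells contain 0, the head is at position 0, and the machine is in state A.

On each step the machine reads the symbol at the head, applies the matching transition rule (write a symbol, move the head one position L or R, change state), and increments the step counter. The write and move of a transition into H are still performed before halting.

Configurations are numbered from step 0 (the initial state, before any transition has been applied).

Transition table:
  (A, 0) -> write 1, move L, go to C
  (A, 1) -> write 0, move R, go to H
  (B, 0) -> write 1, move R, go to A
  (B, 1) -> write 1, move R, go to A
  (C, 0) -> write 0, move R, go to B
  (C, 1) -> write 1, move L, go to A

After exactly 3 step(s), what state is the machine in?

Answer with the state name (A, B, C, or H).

Answer: A

Derivation:
Step 1: in state A at pos 0, read 0 -> (A,0)->write 1,move L,goto C. Now: state=C, head=-1, tape[-2..1]=0010 (head:  ^)
Step 2: in state C at pos -1, read 0 -> (C,0)->write 0,move R,goto B. Now: state=B, head=0, tape[-2..1]=0010 (head:   ^)
Step 3: in state B at pos 0, read 1 -> (B,1)->write 1,move R,goto A. Now: state=A, head=1, tape[-2..2]=00100 (head:    ^)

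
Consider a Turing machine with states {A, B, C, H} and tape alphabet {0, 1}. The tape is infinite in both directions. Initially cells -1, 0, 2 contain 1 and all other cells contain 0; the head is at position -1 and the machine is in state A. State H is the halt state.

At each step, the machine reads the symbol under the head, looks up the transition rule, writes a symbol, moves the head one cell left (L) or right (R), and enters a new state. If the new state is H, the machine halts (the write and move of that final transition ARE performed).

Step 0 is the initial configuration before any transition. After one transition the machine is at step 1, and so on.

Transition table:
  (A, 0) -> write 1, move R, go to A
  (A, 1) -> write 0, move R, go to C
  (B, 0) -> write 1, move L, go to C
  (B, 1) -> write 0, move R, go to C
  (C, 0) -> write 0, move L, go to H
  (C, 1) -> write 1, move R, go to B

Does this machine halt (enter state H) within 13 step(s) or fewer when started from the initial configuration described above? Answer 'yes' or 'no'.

Answer: yes

Derivation:
Step 1: in state A at pos -1, read 1 -> (A,1)->write 0,move R,goto C. Now: state=C, head=0, tape[-2..3]=001010 (head:   ^)
Step 2: in state C at pos 0, read 1 -> (C,1)->write 1,move R,goto B. Now: state=B, head=1, tape[-2..3]=001010 (head:    ^)
Step 3: in state B at pos 1, read 0 -> (B,0)->write 1,move L,goto C. Now: state=C, head=0, tape[-2..3]=001110 (head:   ^)
Step 4: in state C at pos 0, read 1 -> (C,1)->write 1,move R,goto B. Now: state=B, head=1, tape[-2..3]=001110 (head:    ^)
Step 5: in state B at pos 1, read 1 -> (B,1)->write 0,move R,goto C. Now: state=C, head=2, tape[-2..3]=001010 (head:     ^)
Step 6: in state C at pos 2, read 1 -> (C,1)->write 1,move R,goto B. Now: state=B, head=3, tape[-2..4]=0010100 (head:      ^)
Step 7: in state B at pos 3, read 0 -> (B,0)->write 1,move L,goto C. Now: state=C, head=2, tape[-2..4]=0010110 (head:     ^)
Step 8: in state C at pos 2, read 1 -> (C,1)->write 1,move R,goto B. Now: state=B, head=3, tape[-2..4]=0010110 (head:      ^)
Step 9: in state B at pos 3, read 1 -> (B,1)->write 0,move R,goto C. Now: state=C, head=4, tape[-2..5]=00101000 (head:       ^)
Step 10: in state C at pos 4, read 0 -> (C,0)->write 0,move L,goto H. Now: state=H, head=3, tape[-2..5]=00101000 (head:      ^)
State H reached at step 10; 10 <= 13 -> yes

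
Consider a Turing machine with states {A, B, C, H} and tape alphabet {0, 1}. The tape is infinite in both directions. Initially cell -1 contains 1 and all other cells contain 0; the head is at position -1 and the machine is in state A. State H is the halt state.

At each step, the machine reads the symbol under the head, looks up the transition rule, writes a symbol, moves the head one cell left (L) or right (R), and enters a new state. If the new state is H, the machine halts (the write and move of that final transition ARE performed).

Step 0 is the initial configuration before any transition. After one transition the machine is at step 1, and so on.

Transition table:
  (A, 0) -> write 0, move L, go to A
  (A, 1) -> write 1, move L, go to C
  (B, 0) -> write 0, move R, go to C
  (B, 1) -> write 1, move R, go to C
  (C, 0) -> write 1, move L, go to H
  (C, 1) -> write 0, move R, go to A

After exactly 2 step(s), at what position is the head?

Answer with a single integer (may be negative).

Answer: -3

Derivation:
Step 1: in state A at pos -1, read 1 -> (A,1)->write 1,move L,goto C. Now: state=C, head=-2, tape[-3..0]=0010 (head:  ^)
Step 2: in state C at pos -2, read 0 -> (C,0)->write 1,move L,goto H. Now: state=H, head=-3, tape[-4..0]=00110 (head:  ^)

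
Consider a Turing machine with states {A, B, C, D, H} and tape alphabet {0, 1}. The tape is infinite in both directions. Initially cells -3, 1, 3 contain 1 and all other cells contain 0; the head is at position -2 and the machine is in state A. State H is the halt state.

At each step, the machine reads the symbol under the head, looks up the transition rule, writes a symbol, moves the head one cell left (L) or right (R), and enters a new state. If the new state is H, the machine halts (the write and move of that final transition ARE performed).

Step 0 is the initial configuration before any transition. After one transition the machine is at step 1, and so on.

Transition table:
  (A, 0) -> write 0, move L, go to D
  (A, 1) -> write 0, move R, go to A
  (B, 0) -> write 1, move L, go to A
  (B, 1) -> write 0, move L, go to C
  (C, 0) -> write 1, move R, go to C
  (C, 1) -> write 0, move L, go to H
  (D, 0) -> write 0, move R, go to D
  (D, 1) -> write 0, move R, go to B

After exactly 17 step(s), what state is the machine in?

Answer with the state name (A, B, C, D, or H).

Answer: B

Derivation:
Step 1: in state A at pos -2, read 0 -> (A,0)->write 0,move L,goto D. Now: state=D, head=-3, tape[-4..4]=010001010 (head:  ^)
Step 2: in state D at pos -3, read 1 -> (D,1)->write 0,move R,goto B. Now: state=B, head=-2, tape[-4..4]=000001010 (head:   ^)
Step 3: in state B at pos -2, read 0 -> (B,0)->write 1,move L,goto A. Now: state=A, head=-3, tape[-4..4]=001001010 (head:  ^)
Step 4: in state A at pos -3, read 0 -> (A,0)->write 0,move L,goto D. Now: state=D, head=-4, tape[-5..4]=0001001010 (head:  ^)
Step 5: in state D at pos -4, read 0 -> (D,0)->write 0,move R,goto D. Now: state=D, head=-3, tape[-5..4]=0001001010 (head:   ^)
Step 6: in state D at pos -3, read 0 -> (D,0)->write 0,move R,goto D. Now: state=D, head=-2, tape[-5..4]=0001001010 (head:    ^)
Step 7: in state D at pos -2, read 1 -> (D,1)->write 0,move R,goto B. Now: state=B, head=-1, tape[-5..4]=0000001010 (head:     ^)
Step 8: in state B at pos -1, read 0 -> (B,0)->write 1,move L,goto A. Now: state=A, head=-2, tape[-5..4]=0000101010 (head:    ^)
Step 9: in state A at pos -2, read 0 -> (A,0)->write 0,move L,goto D. Now: state=D, head=-3, tape[-5..4]=0000101010 (head:   ^)
Step 10: in state D at pos -3, read 0 -> (D,0)->write 0,move R,goto D. Now: state=D, head=-2, tape[-5..4]=0000101010 (head:    ^)
Step 11: in state D at pos -2, read 0 -> (D,0)->write 0,move R,goto D. Now: state=D, head=-1, tape[-5..4]=0000101010 (head:     ^)
Step 12: in state D at pos -1, read 1 -> (D,1)->write 0,move R,goto B. Now: state=B, head=0, tape[-5..4]=0000001010 (head:      ^)
Step 13: in state B at pos 0, read 0 -> (B,0)->write 1,move L,goto A. Now: state=A, head=-1, tape[-5..4]=0000011010 (head:     ^)
Step 14: in state A at pos -1, read 0 -> (A,0)->write 0,move L,goto D. Now: state=D, head=-2, tape[-5..4]=0000011010 (head:    ^)
Step 15: in state D at pos -2, read 0 -> (D,0)->write 0,move R,goto D. Now: state=D, head=-1, tape[-5..4]=0000011010 (head:     ^)
Step 16: in state D at pos -1, read 0 -> (D,0)->write 0,move R,goto D. Now: state=D, head=0, tape[-5..4]=0000011010 (head:      ^)
Step 17: in state D at pos 0, read 1 -> (D,1)->write 0,move R,goto B. Now: state=B, head=1, tape[-5..4]=0000001010 (head:       ^)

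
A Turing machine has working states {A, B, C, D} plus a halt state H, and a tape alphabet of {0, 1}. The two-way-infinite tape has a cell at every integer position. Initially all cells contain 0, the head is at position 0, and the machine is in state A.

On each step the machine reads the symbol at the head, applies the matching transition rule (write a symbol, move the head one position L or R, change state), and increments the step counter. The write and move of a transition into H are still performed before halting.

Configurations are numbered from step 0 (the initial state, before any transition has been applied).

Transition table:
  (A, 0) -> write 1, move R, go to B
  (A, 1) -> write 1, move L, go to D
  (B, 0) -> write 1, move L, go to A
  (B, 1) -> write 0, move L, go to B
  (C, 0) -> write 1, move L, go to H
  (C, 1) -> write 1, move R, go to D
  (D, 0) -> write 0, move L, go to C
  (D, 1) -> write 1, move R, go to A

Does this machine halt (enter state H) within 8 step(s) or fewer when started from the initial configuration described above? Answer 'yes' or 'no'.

Answer: yes

Derivation:
Step 1: in state A at pos 0, read 0 -> (A,0)->write 1,move R,goto B. Now: state=B, head=1, tape[-1..2]=0100 (head:   ^)
Step 2: in state B at pos 1, read 0 -> (B,0)->write 1,move L,goto A. Now: state=A, head=0, tape[-1..2]=0110 (head:  ^)
Step 3: in state A at pos 0, read 1 -> (A,1)->write 1,move L,goto D. Now: state=D, head=-1, tape[-2..2]=00110 (head:  ^)
Step 4: in state D at pos -1, read 0 -> (D,0)->write 0,move L,goto C. Now: state=C, head=-2, tape[-3..2]=000110 (head:  ^)
Step 5: in state C at pos -2, read 0 -> (C,0)->write 1,move L,goto H. Now: state=H, head=-3, tape[-4..2]=0010110 (head:  ^)
State H reached at step 5; 5 <= 8 -> yes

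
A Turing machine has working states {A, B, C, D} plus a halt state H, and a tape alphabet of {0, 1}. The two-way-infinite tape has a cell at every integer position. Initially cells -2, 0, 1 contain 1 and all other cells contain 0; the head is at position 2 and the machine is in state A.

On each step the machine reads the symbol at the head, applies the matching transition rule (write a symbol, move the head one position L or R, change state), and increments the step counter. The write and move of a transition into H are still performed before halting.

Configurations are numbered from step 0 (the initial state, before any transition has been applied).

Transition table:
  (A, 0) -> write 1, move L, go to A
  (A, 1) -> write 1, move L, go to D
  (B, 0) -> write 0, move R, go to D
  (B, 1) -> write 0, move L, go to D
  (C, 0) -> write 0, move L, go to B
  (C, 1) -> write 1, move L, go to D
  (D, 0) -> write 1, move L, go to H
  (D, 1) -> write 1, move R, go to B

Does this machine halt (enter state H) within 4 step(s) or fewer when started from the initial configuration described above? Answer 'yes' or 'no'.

Answer: no

Derivation:
Step 1: in state A at pos 2, read 0 -> (A,0)->write 1,move L,goto A. Now: state=A, head=1, tape[-3..3]=0101110 (head:     ^)
Step 2: in state A at pos 1, read 1 -> (A,1)->write 1,move L,goto D. Now: state=D, head=0, tape[-3..3]=0101110 (head:    ^)
Step 3: in state D at pos 0, read 1 -> (D,1)->write 1,move R,goto B. Now: state=B, head=1, tape[-3..3]=0101110 (head:     ^)
Step 4: in state B at pos 1, read 1 -> (B,1)->write 0,move L,goto D. Now: state=D, head=0, tape[-3..3]=0101010 (head:    ^)
After 4 step(s): state = D (not H) -> not halted within 4 -> no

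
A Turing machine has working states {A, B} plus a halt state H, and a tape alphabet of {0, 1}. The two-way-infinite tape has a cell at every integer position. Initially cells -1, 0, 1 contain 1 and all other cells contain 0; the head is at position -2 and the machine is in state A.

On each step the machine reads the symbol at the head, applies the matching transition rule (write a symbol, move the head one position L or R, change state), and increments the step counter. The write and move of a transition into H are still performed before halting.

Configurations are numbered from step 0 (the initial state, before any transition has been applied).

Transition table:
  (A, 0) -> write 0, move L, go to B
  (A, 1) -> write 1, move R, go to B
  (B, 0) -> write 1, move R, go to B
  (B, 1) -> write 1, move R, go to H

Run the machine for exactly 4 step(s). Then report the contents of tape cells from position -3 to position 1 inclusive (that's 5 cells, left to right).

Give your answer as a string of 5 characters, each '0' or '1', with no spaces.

Answer: 11111

Derivation:
Step 1: in state A at pos -2, read 0 -> (A,0)->write 0,move L,goto B. Now: state=B, head=-3, tape[-4..2]=0001110 (head:  ^)
Step 2: in state B at pos -3, read 0 -> (B,0)->write 1,move R,goto B. Now: state=B, head=-2, tape[-4..2]=0101110 (head:   ^)
Step 3: in state B at pos -2, read 0 -> (B,0)->write 1,move R,goto B. Now: state=B, head=-1, tape[-4..2]=0111110 (head:    ^)
Step 4: in state B at pos -1, read 1 -> (B,1)->write 1,move R,goto H. Now: state=H, head=0, tape[-4..2]=0111110 (head:     ^)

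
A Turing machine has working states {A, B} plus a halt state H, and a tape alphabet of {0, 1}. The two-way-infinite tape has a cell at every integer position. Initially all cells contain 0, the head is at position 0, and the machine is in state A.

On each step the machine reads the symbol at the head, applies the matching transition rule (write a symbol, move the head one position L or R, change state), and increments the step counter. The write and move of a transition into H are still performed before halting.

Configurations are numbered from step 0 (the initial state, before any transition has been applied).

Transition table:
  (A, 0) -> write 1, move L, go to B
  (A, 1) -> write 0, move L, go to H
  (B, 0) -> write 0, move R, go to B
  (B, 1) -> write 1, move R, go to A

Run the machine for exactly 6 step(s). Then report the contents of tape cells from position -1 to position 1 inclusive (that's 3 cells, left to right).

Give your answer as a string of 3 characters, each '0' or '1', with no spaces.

Answer: 010

Derivation:
Step 1: in state A at pos 0, read 0 -> (A,0)->write 1,move L,goto B. Now: state=B, head=-1, tape[-2..1]=0010 (head:  ^)
Step 2: in state B at pos -1, read 0 -> (B,0)->write 0,move R,goto B. Now: state=B, head=0, tape[-2..1]=0010 (head:   ^)
Step 3: in state B at pos 0, read 1 -> (B,1)->write 1,move R,goto A. Now: state=A, head=1, tape[-2..2]=00100 (head:    ^)
Step 4: in state A at pos 1, read 0 -> (A,0)->write 1,move L,goto B. Now: state=B, head=0, tape[-2..2]=00110 (head:   ^)
Step 5: in state B at pos 0, read 1 -> (B,1)->write 1,move R,goto A. Now: state=A, head=1, tape[-2..2]=00110 (head:    ^)
Step 6: in state A at pos 1, read 1 -> (A,1)->write 0,move L,goto H. Now: state=H, head=0, tape[-2..2]=00100 (head:   ^)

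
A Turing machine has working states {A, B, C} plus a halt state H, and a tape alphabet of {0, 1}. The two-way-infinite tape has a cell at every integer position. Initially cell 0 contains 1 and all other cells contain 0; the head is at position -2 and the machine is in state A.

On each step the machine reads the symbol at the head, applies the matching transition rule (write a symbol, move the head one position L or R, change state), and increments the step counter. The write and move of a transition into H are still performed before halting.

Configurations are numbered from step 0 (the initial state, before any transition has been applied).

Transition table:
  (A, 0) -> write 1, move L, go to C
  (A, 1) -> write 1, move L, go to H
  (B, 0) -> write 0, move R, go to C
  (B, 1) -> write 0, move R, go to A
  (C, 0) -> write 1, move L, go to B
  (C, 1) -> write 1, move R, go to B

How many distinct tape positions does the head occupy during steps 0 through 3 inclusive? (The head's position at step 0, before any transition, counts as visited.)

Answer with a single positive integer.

Step 1: in state A at pos -2, read 0 -> (A,0)->write 1,move L,goto C. Now: state=C, head=-3, tape[-4..1]=001010 (head:  ^)
Step 2: in state C at pos -3, read 0 -> (C,0)->write 1,move L,goto B. Now: state=B, head=-4, tape[-5..1]=0011010 (head:  ^)
Step 3: in state B at pos -4, read 0 -> (B,0)->write 0,move R,goto C. Now: state=C, head=-3, tape[-5..1]=0011010 (head:   ^)
Head positions at steps 0..3: starting at -2, distinct positions visited = {-4, -3, -2} -> 3 position(s)

Answer: 3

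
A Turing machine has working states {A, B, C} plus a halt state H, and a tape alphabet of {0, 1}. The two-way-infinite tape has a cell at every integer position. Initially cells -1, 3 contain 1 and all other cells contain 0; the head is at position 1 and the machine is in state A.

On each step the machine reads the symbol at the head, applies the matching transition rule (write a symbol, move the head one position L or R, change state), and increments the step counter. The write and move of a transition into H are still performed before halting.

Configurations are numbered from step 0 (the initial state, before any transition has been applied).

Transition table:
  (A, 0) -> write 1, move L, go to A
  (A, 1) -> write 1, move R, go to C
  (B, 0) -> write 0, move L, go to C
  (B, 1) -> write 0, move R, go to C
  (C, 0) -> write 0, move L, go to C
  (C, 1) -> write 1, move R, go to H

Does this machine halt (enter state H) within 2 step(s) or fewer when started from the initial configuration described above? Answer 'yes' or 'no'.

Step 1: in state A at pos 1, read 0 -> (A,0)->write 1,move L,goto A. Now: state=A, head=0, tape[-2..4]=0101010 (head:   ^)
Step 2: in state A at pos 0, read 0 -> (A,0)->write 1,move L,goto A. Now: state=A, head=-1, tape[-2..4]=0111010 (head:  ^)
After 2 step(s): state = A (not H) -> not halted within 2 -> no

Answer: no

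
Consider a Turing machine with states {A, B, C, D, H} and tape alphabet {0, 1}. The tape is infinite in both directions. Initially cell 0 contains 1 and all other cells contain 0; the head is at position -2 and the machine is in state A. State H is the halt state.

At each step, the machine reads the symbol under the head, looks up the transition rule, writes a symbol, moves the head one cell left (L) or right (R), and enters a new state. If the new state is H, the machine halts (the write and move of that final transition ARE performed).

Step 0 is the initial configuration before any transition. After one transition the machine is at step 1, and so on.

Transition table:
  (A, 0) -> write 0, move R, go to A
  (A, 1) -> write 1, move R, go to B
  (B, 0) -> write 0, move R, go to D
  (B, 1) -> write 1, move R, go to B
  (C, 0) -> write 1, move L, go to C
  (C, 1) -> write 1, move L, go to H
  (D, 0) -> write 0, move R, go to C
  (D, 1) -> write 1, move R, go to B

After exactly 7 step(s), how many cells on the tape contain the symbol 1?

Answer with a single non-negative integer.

Answer: 3

Derivation:
Step 1: in state A at pos -2, read 0 -> (A,0)->write 0,move R,goto A. Now: state=A, head=-1, tape[-3..1]=00010 (head:   ^)
Step 2: in state A at pos -1, read 0 -> (A,0)->write 0,move R,goto A. Now: state=A, head=0, tape[-3..1]=00010 (head:    ^)
Step 3: in state A at pos 0, read 1 -> (A,1)->write 1,move R,goto B. Now: state=B, head=1, tape[-3..2]=000100 (head:     ^)
Step 4: in state B at pos 1, read 0 -> (B,0)->write 0,move R,goto D. Now: state=D, head=2, tape[-3..3]=0001000 (head:      ^)
Step 5: in state D at pos 2, read 0 -> (D,0)->write 0,move R,goto C. Now: state=C, head=3, tape[-3..4]=00010000 (head:       ^)
Step 6: in state C at pos 3, read 0 -> (C,0)->write 1,move L,goto C. Now: state=C, head=2, tape[-3..4]=00010010 (head:      ^)
Step 7: in state C at pos 2, read 0 -> (C,0)->write 1,move L,goto C. Now: state=C, head=1, tape[-3..4]=00010110 (head:     ^)
Cells containing 1 after step 7: {0, 2, 3} -> 3 cell(s)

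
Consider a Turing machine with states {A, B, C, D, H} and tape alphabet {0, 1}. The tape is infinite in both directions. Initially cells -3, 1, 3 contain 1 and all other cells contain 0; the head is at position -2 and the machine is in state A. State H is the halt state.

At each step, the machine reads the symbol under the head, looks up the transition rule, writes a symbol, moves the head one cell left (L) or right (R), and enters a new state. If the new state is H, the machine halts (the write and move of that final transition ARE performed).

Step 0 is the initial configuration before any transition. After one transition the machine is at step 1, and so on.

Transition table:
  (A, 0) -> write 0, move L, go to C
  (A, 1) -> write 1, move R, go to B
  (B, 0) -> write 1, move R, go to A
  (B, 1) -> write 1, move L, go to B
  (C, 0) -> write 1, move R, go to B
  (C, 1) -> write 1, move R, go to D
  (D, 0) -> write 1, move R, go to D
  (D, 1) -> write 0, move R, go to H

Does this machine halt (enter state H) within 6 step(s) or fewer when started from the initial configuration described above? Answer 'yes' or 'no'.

Step 1: in state A at pos -2, read 0 -> (A,0)->write 0,move L,goto C. Now: state=C, head=-3, tape[-4..4]=010001010 (head:  ^)
Step 2: in state C at pos -3, read 1 -> (C,1)->write 1,move R,goto D. Now: state=D, head=-2, tape[-4..4]=010001010 (head:   ^)
Step 3: in state D at pos -2, read 0 -> (D,0)->write 1,move R,goto D. Now: state=D, head=-1, tape[-4..4]=011001010 (head:    ^)
Step 4: in state D at pos -1, read 0 -> (D,0)->write 1,move R,goto D. Now: state=D, head=0, tape[-4..4]=011101010 (head:     ^)
Step 5: in state D at pos 0, read 0 -> (D,0)->write 1,move R,goto D. Now: state=D, head=1, tape[-4..4]=011111010 (head:      ^)
Step 6: in state D at pos 1, read 1 -> (D,1)->write 0,move R,goto H. Now: state=H, head=2, tape[-4..4]=011110010 (head:       ^)
State H reached at step 6; 6 <= 6 -> yes

Answer: yes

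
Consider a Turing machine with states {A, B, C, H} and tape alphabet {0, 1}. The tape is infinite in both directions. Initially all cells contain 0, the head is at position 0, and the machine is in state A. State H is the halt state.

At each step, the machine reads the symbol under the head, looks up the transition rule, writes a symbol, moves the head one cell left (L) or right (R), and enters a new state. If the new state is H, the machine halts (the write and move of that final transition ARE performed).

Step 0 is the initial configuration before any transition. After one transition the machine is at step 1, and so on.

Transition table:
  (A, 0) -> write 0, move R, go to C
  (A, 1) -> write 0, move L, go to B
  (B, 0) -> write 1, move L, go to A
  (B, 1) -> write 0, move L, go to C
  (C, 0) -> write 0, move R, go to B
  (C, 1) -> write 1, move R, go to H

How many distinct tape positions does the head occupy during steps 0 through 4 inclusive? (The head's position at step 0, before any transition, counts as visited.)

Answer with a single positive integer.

Answer: 3

Derivation:
Step 1: in state A at pos 0, read 0 -> (A,0)->write 0,move R,goto C. Now: state=C, head=1, tape[-1..2]=0000 (head:   ^)
Step 2: in state C at pos 1, read 0 -> (C,0)->write 0,move R,goto B. Now: state=B, head=2, tape[-1..3]=00000 (head:    ^)
Step 3: in state B at pos 2, read 0 -> (B,0)->write 1,move L,goto A. Now: state=A, head=1, tape[-1..3]=00010 (head:   ^)
Step 4: in state A at pos 1, read 0 -> (A,0)->write 0,move R,goto C. Now: state=C, head=2, tape[-1..3]=00010 (head:    ^)
Head positions at steps 0..4: starting at 0, distinct positions visited = {0, 1, 2} -> 3 position(s)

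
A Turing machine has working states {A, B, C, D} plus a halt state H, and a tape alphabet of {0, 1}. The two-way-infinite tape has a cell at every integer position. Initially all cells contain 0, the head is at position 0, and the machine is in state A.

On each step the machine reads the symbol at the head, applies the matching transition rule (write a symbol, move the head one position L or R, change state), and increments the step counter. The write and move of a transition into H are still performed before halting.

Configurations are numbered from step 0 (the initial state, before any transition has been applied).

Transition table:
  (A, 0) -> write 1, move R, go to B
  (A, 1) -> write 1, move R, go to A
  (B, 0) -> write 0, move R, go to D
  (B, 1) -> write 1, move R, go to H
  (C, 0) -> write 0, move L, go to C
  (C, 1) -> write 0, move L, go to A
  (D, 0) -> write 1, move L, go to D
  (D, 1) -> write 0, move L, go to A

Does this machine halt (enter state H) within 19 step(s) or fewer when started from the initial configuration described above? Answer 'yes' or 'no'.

Answer: yes

Derivation:
Step 1: in state A at pos 0, read 0 -> (A,0)->write 1,move R,goto B. Now: state=B, head=1, tape[-1..2]=0100 (head:   ^)
Step 2: in state B at pos 1, read 0 -> (B,0)->write 0,move R,goto D. Now: state=D, head=2, tape[-1..3]=01000 (head:    ^)
Step 3: in state D at pos 2, read 0 -> (D,0)->write 1,move L,goto D. Now: state=D, head=1, tape[-1..3]=01010 (head:   ^)
Step 4: in state D at pos 1, read 0 -> (D,0)->write 1,move L,goto D. Now: state=D, head=0, tape[-1..3]=01110 (head:  ^)
Step 5: in state D at pos 0, read 1 -> (D,1)->write 0,move L,goto A. Now: state=A, head=-1, tape[-2..3]=000110 (head:  ^)
Step 6: in state A at pos -1, read 0 -> (A,0)->write 1,move R,goto B. Now: state=B, head=0, tape[-2..3]=010110 (head:   ^)
Step 7: in state B at pos 0, read 0 -> (B,0)->write 0,move R,goto D. Now: state=D, head=1, tape[-2..3]=010110 (head:    ^)
Step 8: in state D at pos 1, read 1 -> (D,1)->write 0,move L,goto A. Now: state=A, head=0, tape[-2..3]=010010 (head:   ^)
Step 9: in state A at pos 0, read 0 -> (A,0)->write 1,move R,goto B. Now: state=B, head=1, tape[-2..3]=011010 (head:    ^)
Step 10: in state B at pos 1, read 0 -> (B,0)->write 0,move R,goto D. Now: state=D, head=2, tape[-2..3]=011010 (head:     ^)
Step 11: in state D at pos 2, read 1 -> (D,1)->write 0,move L,goto A. Now: state=A, head=1, tape[-2..3]=011000 (head:    ^)
Step 12: in state A at pos 1, read 0 -> (A,0)->write 1,move R,goto B. Now: state=B, head=2, tape[-2..3]=011100 (head:     ^)
Step 13: in state B at pos 2, read 0 -> (B,0)->write 0,move R,goto D. Now: state=D, head=3, tape[-2..4]=0111000 (head:      ^)
Step 14: in state D at pos 3, read 0 -> (D,0)->write 1,move L,goto D. Now: state=D, head=2, tape[-2..4]=0111010 (head:     ^)
Step 15: in state D at pos 2, read 0 -> (D,0)->write 1,move L,goto D. Now: state=D, head=1, tape[-2..4]=0111110 (head:    ^)
Step 16: in state D at pos 1, read 1 -> (D,1)->write 0,move L,goto A. Now: state=A, head=0, tape[-2..4]=0110110 (head:   ^)
Step 17: in state A at pos 0, read 1 -> (A,1)->write 1,move R,goto A. Now: state=A, head=1, tape[-2..4]=0110110 (head:    ^)
Step 18: in state A at pos 1, read 0 -> (A,0)->write 1,move R,goto B. Now: state=B, head=2, tape[-2..4]=0111110 (head:     ^)
Step 19: in state B at pos 2, read 1 -> (B,1)->write 1,move R,goto H. Now: state=H, head=3, tape[-2..4]=0111110 (head:      ^)
State H reached at step 19; 19 <= 19 -> yes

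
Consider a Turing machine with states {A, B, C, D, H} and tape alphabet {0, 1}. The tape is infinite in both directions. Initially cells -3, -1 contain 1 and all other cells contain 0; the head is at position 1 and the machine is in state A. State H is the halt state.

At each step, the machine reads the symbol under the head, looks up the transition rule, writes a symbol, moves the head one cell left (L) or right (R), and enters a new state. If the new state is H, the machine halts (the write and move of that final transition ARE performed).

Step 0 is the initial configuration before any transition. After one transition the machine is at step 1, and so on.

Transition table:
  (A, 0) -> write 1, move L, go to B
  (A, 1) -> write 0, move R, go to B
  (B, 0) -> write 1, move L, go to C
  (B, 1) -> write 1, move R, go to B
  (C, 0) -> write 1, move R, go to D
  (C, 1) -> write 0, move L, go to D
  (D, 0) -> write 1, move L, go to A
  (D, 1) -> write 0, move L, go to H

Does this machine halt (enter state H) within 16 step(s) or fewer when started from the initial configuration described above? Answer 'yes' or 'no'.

Answer: yes

Derivation:
Step 1: in state A at pos 1, read 0 -> (A,0)->write 1,move L,goto B. Now: state=B, head=0, tape[-4..2]=0101010 (head:     ^)
Step 2: in state B at pos 0, read 0 -> (B,0)->write 1,move L,goto C. Now: state=C, head=-1, tape[-4..2]=0101110 (head:    ^)
Step 3: in state C at pos -1, read 1 -> (C,1)->write 0,move L,goto D. Now: state=D, head=-2, tape[-4..2]=0100110 (head:   ^)
Step 4: in state D at pos -2, read 0 -> (D,0)->write 1,move L,goto A. Now: state=A, head=-3, tape[-4..2]=0110110 (head:  ^)
Step 5: in state A at pos -3, read 1 -> (A,1)->write 0,move R,goto B. Now: state=B, head=-2, tape[-4..2]=0010110 (head:   ^)
Step 6: in state B at pos -2, read 1 -> (B,1)->write 1,move R,goto B. Now: state=B, head=-1, tape[-4..2]=0010110 (head:    ^)
Step 7: in state B at pos -1, read 0 -> (B,0)->write 1,move L,goto C. Now: state=C, head=-2, tape[-4..2]=0011110 (head:   ^)
Step 8: in state C at pos -2, read 1 -> (C,1)->write 0,move L,goto D. Now: state=D, head=-3, tape[-4..2]=0001110 (head:  ^)
Step 9: in state D at pos -3, read 0 -> (D,0)->write 1,move L,goto A. Now: state=A, head=-4, tape[-5..2]=00101110 (head:  ^)
Step 10: in state A at pos -4, read 0 -> (A,0)->write 1,move L,goto B. Now: state=B, head=-5, tape[-6..2]=001101110 (head:  ^)
Step 11: in state B at pos -5, read 0 -> (B,0)->write 1,move L,goto C. Now: state=C, head=-6, tape[-7..2]=0011101110 (head:  ^)
Step 12: in state C at pos -6, read 0 -> (C,0)->write 1,move R,goto D. Now: state=D, head=-5, tape[-7..2]=0111101110 (head:   ^)
Step 13: in state D at pos -5, read 1 -> (D,1)->write 0,move L,goto H. Now: state=H, head=-6, tape[-7..2]=0101101110 (head:  ^)
State H reached at step 13; 13 <= 16 -> yes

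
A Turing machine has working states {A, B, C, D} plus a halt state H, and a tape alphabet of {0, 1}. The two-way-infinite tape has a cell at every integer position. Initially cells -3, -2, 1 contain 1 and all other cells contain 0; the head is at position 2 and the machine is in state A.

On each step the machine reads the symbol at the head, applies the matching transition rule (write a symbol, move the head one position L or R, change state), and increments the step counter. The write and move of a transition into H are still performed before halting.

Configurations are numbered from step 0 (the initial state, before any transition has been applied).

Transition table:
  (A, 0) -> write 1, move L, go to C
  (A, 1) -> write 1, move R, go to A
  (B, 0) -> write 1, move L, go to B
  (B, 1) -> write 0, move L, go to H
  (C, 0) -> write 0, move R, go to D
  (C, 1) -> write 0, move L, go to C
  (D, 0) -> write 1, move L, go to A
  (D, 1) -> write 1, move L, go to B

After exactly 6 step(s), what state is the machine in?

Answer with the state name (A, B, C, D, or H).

Step 1: in state A at pos 2, read 0 -> (A,0)->write 1,move L,goto C. Now: state=C, head=1, tape[-4..3]=01100110 (head:      ^)
Step 2: in state C at pos 1, read 1 -> (C,1)->write 0,move L,goto C. Now: state=C, head=0, tape[-4..3]=01100010 (head:     ^)
Step 3: in state C at pos 0, read 0 -> (C,0)->write 0,move R,goto D. Now: state=D, head=1, tape[-4..3]=01100010 (head:      ^)
Step 4: in state D at pos 1, read 0 -> (D,0)->write 1,move L,goto A. Now: state=A, head=0, tape[-4..3]=01100110 (head:     ^)
Step 5: in state A at pos 0, read 0 -> (A,0)->write 1,move L,goto C. Now: state=C, head=-1, tape[-4..3]=01101110 (head:    ^)
Step 6: in state C at pos -1, read 0 -> (C,0)->write 0,move R,goto D. Now: state=D, head=0, tape[-4..3]=01101110 (head:     ^)

Answer: D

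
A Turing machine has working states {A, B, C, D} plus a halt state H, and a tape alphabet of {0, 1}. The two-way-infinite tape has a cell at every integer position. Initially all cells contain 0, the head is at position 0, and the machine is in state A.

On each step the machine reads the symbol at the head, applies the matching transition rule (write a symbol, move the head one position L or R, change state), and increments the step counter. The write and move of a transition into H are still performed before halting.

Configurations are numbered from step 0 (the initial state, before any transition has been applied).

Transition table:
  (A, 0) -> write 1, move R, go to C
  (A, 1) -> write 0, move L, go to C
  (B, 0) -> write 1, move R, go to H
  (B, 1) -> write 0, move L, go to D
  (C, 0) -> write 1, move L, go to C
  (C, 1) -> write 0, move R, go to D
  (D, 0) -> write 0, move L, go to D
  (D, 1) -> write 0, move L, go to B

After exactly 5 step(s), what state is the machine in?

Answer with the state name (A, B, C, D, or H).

Step 1: in state A at pos 0, read 0 -> (A,0)->write 1,move R,goto C. Now: state=C, head=1, tape[-1..2]=0100 (head:   ^)
Step 2: in state C at pos 1, read 0 -> (C,0)->write 1,move L,goto C. Now: state=C, head=0, tape[-1..2]=0110 (head:  ^)
Step 3: in state C at pos 0, read 1 -> (C,1)->write 0,move R,goto D. Now: state=D, head=1, tape[-1..2]=0010 (head:   ^)
Step 4: in state D at pos 1, read 1 -> (D,1)->write 0,move L,goto B. Now: state=B, head=0, tape[-1..2]=0000 (head:  ^)
Step 5: in state B at pos 0, read 0 -> (B,0)->write 1,move R,goto H. Now: state=H, head=1, tape[-1..2]=0100 (head:   ^)

Answer: H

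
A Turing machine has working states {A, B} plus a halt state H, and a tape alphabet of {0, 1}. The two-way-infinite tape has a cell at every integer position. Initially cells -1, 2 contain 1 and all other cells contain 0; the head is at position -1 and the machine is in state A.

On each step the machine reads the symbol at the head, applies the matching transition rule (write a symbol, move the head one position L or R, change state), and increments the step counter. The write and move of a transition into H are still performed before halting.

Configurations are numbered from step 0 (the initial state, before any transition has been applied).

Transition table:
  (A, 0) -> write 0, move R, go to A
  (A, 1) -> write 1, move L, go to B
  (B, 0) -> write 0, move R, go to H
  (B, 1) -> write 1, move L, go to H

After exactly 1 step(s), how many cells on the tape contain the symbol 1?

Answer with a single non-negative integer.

Step 1: in state A at pos -1, read 1 -> (A,1)->write 1,move L,goto B. Now: state=B, head=-2, tape[-3..3]=0010010 (head:  ^)
Cells containing 1 after step 1: {-1, 2} -> 2 cell(s)

Answer: 2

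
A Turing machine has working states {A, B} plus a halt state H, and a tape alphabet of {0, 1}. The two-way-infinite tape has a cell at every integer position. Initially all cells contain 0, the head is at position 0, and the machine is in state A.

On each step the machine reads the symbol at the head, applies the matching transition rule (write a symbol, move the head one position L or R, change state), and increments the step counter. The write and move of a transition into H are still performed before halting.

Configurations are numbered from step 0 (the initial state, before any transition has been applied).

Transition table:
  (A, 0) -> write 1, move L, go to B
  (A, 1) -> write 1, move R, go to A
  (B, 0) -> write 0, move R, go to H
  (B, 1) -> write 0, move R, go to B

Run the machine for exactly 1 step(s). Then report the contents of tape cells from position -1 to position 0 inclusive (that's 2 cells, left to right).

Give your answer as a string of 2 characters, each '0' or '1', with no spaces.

Step 1: in state A at pos 0, read 0 -> (A,0)->write 1,move L,goto B. Now: state=B, head=-1, tape[-2..1]=0010 (head:  ^)

Answer: 01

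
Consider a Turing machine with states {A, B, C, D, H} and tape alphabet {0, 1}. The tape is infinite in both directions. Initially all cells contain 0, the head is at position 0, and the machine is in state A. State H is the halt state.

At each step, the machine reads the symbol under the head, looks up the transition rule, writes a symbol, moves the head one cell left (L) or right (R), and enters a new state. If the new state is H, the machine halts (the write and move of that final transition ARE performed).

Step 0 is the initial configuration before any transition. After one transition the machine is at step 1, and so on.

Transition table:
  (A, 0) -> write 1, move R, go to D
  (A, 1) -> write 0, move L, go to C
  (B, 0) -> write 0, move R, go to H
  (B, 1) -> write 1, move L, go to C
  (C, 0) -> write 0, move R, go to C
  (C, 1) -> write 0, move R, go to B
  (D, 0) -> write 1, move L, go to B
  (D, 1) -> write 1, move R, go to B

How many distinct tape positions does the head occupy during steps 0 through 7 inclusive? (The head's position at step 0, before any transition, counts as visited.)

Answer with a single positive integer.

Step 1: in state A at pos 0, read 0 -> (A,0)->write 1,move R,goto D. Now: state=D, head=1, tape[-1..2]=0100 (head:   ^)
Step 2: in state D at pos 1, read 0 -> (D,0)->write 1,move L,goto B. Now: state=B, head=0, tape[-1..2]=0110 (head:  ^)
Step 3: in state B at pos 0, read 1 -> (B,1)->write 1,move L,goto C. Now: state=C, head=-1, tape[-2..2]=00110 (head:  ^)
Step 4: in state C at pos -1, read 0 -> (C,0)->write 0,move R,goto C. Now: state=C, head=0, tape[-2..2]=00110 (head:   ^)
Step 5: in state C at pos 0, read 1 -> (C,1)->write 0,move R,goto B. Now: state=B, head=1, tape[-2..2]=00010 (head:    ^)
Step 6: in state B at pos 1, read 1 -> (B,1)->write 1,move L,goto C. Now: state=C, head=0, tape[-2..2]=00010 (head:   ^)
Step 7: in state C at pos 0, read 0 -> (C,0)->write 0,move R,goto C. Now: state=C, head=1, tape[-2..2]=00010 (head:    ^)
Head positions at steps 0..7: starting at 0, distinct positions visited = {-1, 0, 1} -> 3 position(s)

Answer: 3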